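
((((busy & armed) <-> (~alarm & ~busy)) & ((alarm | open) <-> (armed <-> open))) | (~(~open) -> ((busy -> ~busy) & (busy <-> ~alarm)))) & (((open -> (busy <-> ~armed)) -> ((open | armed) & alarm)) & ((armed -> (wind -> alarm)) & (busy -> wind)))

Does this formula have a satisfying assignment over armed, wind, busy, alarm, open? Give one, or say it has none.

armed: False, wind: False, busy: False, alarm: True, open: True

  (((busy & armed) <-> (~alarm & ~busy)) & ((alarm | open) <-> (armed <-> open))) | (~(~open) -> ((busy -> ~busy) & (busy <-> ~alarm))) = True
    ((busy & armed) <-> (~alarm & ~busy)) & ((alarm | open) <-> (armed <-> open)) = False
      (busy & armed) <-> (~alarm & ~busy) = True
        busy & armed = False
        ~alarm & ~busy = False
          ~alarm = False
          ~busy = True
      (alarm | open) <-> (armed <-> open) = False
        alarm | open = True
        armed <-> open = False
    ~(~open) -> ((busy -> ~busy) & (busy <-> ~alarm)) = True
      ~(~open) = True
        ~open = False
      (busy -> ~busy) & (busy <-> ~alarm) = True
        busy -> ~busy = True
          ~busy = True
        busy <-> ~alarm = True
          ~alarm = False
  ((open -> (busy <-> ~armed)) -> ((open | armed) & alarm)) & ((armed -> (wind -> alarm)) & (busy -> wind)) = True
    (open -> (busy <-> ~armed)) -> ((open | armed) & alarm) = True
      open -> (busy <-> ~armed) = False
        busy <-> ~armed = False
          ~armed = True
      (open | armed) & alarm = True
        open | armed = True
    (armed -> (wind -> alarm)) & (busy -> wind) = True
      armed -> (wind -> alarm) = True
        wind -> alarm = True
      busy -> wind = True
Both conjuncts True, so the formula holds.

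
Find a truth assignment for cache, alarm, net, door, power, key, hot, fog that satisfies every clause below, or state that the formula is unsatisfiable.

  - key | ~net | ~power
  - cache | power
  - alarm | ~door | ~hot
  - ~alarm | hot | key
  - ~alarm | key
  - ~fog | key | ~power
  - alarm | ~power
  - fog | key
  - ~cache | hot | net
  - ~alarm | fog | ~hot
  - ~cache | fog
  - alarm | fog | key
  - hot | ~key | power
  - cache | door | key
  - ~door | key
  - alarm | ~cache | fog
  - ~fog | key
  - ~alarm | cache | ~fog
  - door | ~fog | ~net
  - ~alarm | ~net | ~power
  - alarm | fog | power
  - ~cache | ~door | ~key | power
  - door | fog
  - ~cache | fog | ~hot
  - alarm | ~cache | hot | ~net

Set cache = False.
  then (cache | power) forces power = True.
  then (alarm | ~power) forces alarm = True.
  then (~alarm | cache | ~fog) forces fog = False.
  then (~alarm | ~net | ~power) forces net = False.
  then (door | fog) forces door = True.
  then (~alarm | key) forces key = True.
  then (~alarm | fog | ~hot) forces hot = False.
All clauses satisfied.

cache = False, alarm = True, net = False, door = True, power = True, key = True, hot = False, fog = False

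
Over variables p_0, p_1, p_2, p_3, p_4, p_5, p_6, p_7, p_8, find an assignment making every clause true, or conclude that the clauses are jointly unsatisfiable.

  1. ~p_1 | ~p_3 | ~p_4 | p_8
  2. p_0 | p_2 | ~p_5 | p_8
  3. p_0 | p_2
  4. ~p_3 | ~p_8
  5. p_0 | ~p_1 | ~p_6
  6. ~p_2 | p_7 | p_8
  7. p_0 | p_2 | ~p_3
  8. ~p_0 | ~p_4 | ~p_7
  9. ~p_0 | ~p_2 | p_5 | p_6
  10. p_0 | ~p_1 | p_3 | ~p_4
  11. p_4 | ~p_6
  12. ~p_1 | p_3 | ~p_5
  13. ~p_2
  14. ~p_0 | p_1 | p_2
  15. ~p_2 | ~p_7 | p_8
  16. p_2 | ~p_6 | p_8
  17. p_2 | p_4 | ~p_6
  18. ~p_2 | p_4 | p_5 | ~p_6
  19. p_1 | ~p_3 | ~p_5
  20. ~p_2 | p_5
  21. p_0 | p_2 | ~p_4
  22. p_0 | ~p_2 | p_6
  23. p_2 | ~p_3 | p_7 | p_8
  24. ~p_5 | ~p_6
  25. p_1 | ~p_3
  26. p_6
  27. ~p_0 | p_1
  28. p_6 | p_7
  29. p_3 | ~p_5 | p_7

p_0 = True, p_1 = True, p_2 = False, p_3 = False, p_4 = True, p_5 = False, p_6 = True, p_7 = False, p_8 = True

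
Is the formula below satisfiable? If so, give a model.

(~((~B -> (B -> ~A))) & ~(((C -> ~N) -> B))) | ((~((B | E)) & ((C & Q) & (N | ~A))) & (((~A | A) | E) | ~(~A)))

C = True, Q = True, E = False, A = False, B = False, N = False

  (~((~B -> (B -> ~A))) & ~(((C -> ~N) -> B))) | ((~((B | E)) & ((C & Q) & (N | ~A))) & (((~A | A) | E) | ~(~A))) = True
    ~((~B -> (B -> ~A))) & ~(((C -> ~N) -> B)) = False
      ~((~B -> (B -> ~A))) = False
        ~B -> (B -> ~A) = True
          ~B = True
          B -> ~A = True
            ~A = True
      ~(((C -> ~N) -> B)) = True
        (C -> ~N) -> B = False
          C -> ~N = True
            ~N = True
    (~((B | E)) & ((C & Q) & (N | ~A))) & (((~A | A) | E) | ~(~A)) = True
      ~((B | E)) & ((C & Q) & (N | ~A)) = True
        ~((B | E)) = True
          B | E = False
        (C & Q) & (N | ~A) = True
          C & Q = True
          N | ~A = True
            ~A = True
      ((~A | A) | E) | ~(~A) = True
        (~A | A) | E = True
          ~A | A = True
            ~A = True
        ~(~A) = False
          ~A = True
The formula evaluates to True.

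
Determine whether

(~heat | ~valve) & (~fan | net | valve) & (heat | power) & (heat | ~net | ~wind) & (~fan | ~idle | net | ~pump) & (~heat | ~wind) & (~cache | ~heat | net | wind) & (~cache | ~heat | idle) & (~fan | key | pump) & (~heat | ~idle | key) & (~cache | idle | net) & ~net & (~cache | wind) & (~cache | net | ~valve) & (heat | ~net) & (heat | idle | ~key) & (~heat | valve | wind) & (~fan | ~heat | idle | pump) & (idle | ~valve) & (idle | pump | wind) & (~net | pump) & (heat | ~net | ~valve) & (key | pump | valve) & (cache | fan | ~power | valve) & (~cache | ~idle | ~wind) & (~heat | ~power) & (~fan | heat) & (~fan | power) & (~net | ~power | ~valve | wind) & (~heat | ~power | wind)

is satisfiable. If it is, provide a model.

cache: False; wind: False; power: True; fan: False; pump: False; key: False; valve: True; heat: False; net: False; idle: True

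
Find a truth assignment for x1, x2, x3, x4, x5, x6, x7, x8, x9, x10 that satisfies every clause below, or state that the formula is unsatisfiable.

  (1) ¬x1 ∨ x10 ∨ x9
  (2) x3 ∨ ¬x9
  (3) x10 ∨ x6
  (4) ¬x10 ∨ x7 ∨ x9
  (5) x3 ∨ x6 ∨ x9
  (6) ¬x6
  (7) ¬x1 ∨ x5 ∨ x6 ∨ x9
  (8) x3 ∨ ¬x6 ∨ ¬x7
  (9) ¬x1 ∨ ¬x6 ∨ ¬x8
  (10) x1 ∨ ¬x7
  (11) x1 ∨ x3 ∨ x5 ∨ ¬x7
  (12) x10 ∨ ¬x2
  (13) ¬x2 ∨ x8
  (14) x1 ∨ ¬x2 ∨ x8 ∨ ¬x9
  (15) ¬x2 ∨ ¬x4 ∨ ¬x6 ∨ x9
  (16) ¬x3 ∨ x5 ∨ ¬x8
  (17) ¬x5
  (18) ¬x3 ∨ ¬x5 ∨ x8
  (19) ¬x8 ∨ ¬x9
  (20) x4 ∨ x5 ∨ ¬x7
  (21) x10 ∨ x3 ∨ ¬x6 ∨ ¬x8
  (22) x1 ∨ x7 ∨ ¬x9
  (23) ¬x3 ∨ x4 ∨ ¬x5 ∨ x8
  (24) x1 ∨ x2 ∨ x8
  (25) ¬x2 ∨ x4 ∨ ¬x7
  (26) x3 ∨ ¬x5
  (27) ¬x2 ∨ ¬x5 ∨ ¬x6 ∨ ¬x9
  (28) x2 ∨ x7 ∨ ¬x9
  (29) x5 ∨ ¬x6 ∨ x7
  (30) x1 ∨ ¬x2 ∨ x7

x1 = True, x2 = False, x3 = True, x4 = True, x5 = False, x6 = False, x7 = True, x8 = False, x9 = True, x10 = True

Unit clause (¬x6) forces x6 = False.
Unit clause (¬x5) forces x5 = False.
In (x10 ∨ x6) only x10 is left, so x10 = True.
Try x1 = False:
  (x1 ∨ ¬x7) forces x7 = False.
  (¬x10 ∨ x7 ∨ x9) forces x9 = True.
  clause (x1 ∨ x7 ∨ ¬x9) is falsified — backtrack.
So x1 = True.
  then (¬x1 ∨ x5 ∨ x6 ∨ x9) forces x9 = True.
  then (¬x8 ∨ ¬x9) forces x8 = False.
  then (x3 ∨ ¬x9) forces x3 = True.
  then (¬x2 ∨ x8) forces x2 = False.
  then (x2 ∨ x7 ∨ ¬x9) forces x7 = True.
  then (x4 ∨ x5 ∨ ¬x7) forces x4 = True.
All clauses satisfied.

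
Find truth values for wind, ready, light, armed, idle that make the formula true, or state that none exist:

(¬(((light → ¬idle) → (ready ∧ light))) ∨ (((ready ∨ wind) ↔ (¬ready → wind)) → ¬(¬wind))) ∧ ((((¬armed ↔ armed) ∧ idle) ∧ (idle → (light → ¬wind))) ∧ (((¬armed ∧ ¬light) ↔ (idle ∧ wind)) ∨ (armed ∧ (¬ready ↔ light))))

Unsatisfiable — no assignment works.

The conjunct ¬armed ↔ armed is unsatisfiable on its own:
  armed=F: evaluates to False.
  armed=T: evaluates to False.
So the whole conjunction is unsatisfiable.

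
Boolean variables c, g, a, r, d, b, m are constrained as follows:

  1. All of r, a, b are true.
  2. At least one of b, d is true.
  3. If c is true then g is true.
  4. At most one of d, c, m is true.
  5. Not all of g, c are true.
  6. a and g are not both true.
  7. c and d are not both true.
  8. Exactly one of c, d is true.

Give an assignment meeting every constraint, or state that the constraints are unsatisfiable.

c=F; g=F; a=T; r=T; d=T; b=T; m=F

  (1) {r, a, b}: all 3 true ✓
  (2) {b, d}: 2 true — at least one ✓
  (3) c=F ⇒ g: vacuous ✓
  (4) {d, c, m}: 1 true — at most one ✓
  (5) {g, c}: 0/2 true — not all ✓
  (6) a=T, g=F — not both ✓
  (7) c=F, d=T — not both ✓
  (8) {c, d}: 1 true — exactly one ✓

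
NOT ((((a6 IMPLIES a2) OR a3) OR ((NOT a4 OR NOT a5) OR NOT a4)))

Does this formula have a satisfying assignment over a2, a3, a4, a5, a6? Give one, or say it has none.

a2 = False, a3 = False, a4 = True, a5 = True, a6 = True

  NOT ((((a6 IMPLIES a2) OR a3) OR ((NOT a4 OR NOT a5) OR NOT a4))) = True
    ((a6 IMPLIES a2) OR a3) OR ((NOT a4 OR NOT a5) OR NOT a4) = False
      (a6 IMPLIES a2) OR a3 = False
        a6 IMPLIES a2 = False
      (NOT a4 OR NOT a5) OR NOT a4 = False
        NOT a4 OR NOT a5 = False
          NOT a4 = False
          NOT a5 = False
        NOT a4 = False
The formula evaluates to True.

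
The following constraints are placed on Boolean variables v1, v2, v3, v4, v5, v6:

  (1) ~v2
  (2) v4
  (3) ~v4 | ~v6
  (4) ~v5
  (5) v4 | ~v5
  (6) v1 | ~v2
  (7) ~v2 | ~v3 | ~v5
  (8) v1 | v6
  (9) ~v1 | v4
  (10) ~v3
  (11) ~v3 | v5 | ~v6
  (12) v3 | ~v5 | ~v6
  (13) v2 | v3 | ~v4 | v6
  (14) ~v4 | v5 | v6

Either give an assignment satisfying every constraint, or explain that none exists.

Case v2 = True:
  Clause (~v2) is falsified — contradiction.
Case v2 = False:
  (v4) forces v4 = True.
  (~v4 | ~v6) forces v6 = False.
  (~v5) forces v5 = False.
  Clause (~v4 | v5 | v6) is falsified — contradiction.
Both cases fail, so the formula is unsatisfiable.

The formula is unsatisfiable.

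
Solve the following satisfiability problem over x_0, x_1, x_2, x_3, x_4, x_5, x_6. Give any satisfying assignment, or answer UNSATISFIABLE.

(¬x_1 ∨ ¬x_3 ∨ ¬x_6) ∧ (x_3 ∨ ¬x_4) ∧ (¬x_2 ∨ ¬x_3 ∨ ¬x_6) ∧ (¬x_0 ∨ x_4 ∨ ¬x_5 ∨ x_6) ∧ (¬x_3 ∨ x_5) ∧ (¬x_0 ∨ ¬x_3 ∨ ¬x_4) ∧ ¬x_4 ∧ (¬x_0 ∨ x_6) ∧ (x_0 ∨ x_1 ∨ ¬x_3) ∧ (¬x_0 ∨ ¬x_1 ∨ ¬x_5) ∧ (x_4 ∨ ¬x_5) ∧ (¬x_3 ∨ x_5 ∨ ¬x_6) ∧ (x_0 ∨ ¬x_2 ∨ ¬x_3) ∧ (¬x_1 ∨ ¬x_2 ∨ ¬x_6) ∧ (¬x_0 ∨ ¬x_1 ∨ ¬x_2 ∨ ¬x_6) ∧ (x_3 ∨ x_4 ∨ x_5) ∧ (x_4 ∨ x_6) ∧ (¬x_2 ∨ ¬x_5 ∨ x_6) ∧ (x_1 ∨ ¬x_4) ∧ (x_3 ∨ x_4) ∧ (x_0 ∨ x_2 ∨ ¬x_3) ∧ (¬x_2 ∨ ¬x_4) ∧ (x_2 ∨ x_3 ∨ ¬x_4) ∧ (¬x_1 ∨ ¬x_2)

Case x_4 = True:
  Clause (¬x_4) is falsified — contradiction.
Case x_4 = False:
  (x_4 ∨ ¬x_5) forces x_5 = False.
  (¬x_3 ∨ x_5) forces x_3 = False.
  Clause (x_3 ∨ x_4 ∨ x_5) is falsified — contradiction.
Both cases fail, so the formula is unsatisfiable.

Unsatisfiable — no assignment works.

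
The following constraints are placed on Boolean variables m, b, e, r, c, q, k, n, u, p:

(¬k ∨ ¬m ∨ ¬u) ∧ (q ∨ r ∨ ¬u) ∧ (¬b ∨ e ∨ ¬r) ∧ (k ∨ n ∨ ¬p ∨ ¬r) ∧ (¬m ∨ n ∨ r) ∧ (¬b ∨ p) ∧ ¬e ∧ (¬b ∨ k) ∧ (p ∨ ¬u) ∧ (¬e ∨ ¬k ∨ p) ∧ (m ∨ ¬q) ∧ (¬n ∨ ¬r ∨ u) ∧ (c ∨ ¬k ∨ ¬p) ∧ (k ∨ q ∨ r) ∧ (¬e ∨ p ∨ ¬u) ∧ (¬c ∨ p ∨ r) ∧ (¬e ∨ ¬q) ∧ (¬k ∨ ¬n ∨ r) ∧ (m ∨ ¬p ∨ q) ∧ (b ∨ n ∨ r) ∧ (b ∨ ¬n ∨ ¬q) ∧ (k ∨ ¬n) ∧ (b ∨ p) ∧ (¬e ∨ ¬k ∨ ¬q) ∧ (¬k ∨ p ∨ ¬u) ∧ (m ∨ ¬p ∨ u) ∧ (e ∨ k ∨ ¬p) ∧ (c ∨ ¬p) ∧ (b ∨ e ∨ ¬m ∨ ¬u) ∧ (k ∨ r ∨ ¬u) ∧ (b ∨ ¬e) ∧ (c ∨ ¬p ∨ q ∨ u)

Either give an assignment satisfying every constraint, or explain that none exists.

m: True, b: False, e: False, r: True, c: True, q: False, k: True, n: False, u: False, p: True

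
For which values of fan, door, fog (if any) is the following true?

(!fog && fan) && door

fan = True, door = True, fog = False

  !fog && fan = True
    !fog = True
Both conjuncts True, so the formula holds.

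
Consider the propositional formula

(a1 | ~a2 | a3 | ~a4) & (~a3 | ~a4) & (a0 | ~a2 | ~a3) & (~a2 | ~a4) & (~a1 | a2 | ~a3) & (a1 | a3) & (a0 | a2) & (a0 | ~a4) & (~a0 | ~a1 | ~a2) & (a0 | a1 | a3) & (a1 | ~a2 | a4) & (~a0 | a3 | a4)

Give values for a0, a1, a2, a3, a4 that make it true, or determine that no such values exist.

a0=T, a1=F, a2=F, a3=T, a4=F

Set a0 = True.
Set a1 = False.
  then (a1 | a3) forces a3 = True.
  then (~a3 | ~a4) forces a4 = False.
  then (a1 | ~a2 | a4) forces a2 = False.
All clauses satisfied.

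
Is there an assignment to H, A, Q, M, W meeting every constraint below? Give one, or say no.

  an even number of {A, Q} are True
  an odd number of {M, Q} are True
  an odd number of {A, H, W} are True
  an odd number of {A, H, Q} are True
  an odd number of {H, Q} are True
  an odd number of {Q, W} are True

Adding constraints 3, 4, 6 mod 2: every variable appears an even number of times on the left, so the left side is 0.
But the right sides sum to 1 (mod 2). 0 ≠ 1 — the system is inconsistent.

Unsatisfiable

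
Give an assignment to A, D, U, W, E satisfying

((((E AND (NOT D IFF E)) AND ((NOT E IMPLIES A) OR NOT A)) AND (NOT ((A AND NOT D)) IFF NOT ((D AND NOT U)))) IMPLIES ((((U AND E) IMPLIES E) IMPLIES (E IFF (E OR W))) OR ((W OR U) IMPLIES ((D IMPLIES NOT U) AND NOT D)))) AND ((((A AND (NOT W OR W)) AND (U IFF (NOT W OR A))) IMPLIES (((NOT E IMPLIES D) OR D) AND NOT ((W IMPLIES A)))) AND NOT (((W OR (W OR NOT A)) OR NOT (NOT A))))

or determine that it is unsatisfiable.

The conjunct NOT (((W OR (W OR NOT A)) OR NOT (NOT A))) is unsatisfiable on its own:
  A=F, W=F: evaluates to False.
  A=F, W=T: evaluates to False.
  A=T, W=F: evaluates to False.
  A=T, W=T: evaluates to False.
So the whole conjunction is unsatisfiable.

Unsatisfiable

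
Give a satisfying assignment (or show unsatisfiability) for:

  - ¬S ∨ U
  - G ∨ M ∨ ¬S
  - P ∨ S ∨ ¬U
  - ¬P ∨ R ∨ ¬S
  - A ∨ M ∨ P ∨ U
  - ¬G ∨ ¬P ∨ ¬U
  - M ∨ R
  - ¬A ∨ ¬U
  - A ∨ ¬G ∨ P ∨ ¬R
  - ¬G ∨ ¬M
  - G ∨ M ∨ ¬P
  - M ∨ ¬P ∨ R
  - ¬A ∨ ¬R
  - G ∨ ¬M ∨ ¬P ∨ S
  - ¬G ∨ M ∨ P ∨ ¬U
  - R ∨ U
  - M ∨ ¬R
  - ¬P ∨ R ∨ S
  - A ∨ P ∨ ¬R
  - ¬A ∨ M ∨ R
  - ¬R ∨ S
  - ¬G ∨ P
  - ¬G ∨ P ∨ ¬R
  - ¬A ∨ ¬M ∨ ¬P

Set P = False.
  then (¬G ∨ P) forces G = False.
Try S = False:
  (P ∨ S ∨ ¬U) forces U = False.
  (R ∨ U) forces R = True.
  clause (¬R ∨ S) is falsified — backtrack.
So S = True.
  then (¬S ∨ U) forces U = True.
  then (G ∨ M ∨ ¬S) forces M = True.
  then (¬A ∨ ¬U) forces A = False.
  then (A ∨ P ∨ ¬R) forces R = False.
All clauses satisfied.

P=F, S=T, G=F, U=T, R=F, A=F, M=T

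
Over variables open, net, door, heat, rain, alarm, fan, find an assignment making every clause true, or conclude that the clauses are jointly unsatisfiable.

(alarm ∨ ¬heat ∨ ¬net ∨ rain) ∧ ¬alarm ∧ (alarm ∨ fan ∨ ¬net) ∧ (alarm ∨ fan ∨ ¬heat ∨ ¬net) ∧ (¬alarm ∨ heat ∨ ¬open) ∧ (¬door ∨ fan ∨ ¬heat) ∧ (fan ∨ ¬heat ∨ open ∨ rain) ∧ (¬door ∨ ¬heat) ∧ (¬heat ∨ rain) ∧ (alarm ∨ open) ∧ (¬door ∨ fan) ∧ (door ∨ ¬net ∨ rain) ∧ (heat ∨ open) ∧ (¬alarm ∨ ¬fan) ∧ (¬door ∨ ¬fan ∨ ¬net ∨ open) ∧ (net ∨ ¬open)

Unit clause (¬alarm) forces alarm = False.
In (alarm ∨ open) only open is left, so open = True.
In (net ∨ ¬open) only net is left, so net = True.
In (alarm ∨ fan ∨ ¬net) only fan is left, so fan = True.
Set door = False.
  then (door ∨ ¬net ∨ rain) forces rain = True.
Set heat = False.
All clauses satisfied.

open=T, net=T, door=F, heat=F, rain=T, alarm=F, fan=T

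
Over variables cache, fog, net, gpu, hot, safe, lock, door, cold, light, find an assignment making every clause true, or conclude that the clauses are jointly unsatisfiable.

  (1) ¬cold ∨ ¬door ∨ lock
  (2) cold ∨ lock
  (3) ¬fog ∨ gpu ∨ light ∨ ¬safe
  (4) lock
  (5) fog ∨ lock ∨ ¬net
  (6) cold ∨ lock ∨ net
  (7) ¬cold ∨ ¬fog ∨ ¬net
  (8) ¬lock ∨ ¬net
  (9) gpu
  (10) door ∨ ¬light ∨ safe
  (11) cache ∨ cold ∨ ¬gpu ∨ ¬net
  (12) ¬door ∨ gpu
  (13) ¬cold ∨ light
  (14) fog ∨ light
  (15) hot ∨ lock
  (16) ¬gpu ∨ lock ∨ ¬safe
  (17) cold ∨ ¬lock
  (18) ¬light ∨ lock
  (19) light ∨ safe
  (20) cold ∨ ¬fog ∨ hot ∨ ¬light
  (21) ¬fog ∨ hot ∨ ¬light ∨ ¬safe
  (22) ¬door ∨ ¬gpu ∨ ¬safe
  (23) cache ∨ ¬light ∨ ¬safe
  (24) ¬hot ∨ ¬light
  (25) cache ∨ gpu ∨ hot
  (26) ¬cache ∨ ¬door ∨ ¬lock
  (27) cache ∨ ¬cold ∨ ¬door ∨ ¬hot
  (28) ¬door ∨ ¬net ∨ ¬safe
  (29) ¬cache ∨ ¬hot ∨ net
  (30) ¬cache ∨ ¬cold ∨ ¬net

cache=F; fog=F; net=F; gpu=T; hot=F; safe=F; lock=T; door=T; cold=T; light=T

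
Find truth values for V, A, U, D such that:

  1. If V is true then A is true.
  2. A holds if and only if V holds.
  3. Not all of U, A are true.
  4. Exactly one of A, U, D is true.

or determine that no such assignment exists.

V: False, A: False, U: False, D: True

  (1) V=F ⇒ A: vacuous ✓
  (2) A=F, V=F — same ✓
  (3) {U, A}: 0/2 true — not all ✓
  (4) {A, U, D}: 1 true — exactly one ✓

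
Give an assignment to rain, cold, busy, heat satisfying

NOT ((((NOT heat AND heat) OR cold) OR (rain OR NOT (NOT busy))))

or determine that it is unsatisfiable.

rain = False, cold = False, busy = False, heat = True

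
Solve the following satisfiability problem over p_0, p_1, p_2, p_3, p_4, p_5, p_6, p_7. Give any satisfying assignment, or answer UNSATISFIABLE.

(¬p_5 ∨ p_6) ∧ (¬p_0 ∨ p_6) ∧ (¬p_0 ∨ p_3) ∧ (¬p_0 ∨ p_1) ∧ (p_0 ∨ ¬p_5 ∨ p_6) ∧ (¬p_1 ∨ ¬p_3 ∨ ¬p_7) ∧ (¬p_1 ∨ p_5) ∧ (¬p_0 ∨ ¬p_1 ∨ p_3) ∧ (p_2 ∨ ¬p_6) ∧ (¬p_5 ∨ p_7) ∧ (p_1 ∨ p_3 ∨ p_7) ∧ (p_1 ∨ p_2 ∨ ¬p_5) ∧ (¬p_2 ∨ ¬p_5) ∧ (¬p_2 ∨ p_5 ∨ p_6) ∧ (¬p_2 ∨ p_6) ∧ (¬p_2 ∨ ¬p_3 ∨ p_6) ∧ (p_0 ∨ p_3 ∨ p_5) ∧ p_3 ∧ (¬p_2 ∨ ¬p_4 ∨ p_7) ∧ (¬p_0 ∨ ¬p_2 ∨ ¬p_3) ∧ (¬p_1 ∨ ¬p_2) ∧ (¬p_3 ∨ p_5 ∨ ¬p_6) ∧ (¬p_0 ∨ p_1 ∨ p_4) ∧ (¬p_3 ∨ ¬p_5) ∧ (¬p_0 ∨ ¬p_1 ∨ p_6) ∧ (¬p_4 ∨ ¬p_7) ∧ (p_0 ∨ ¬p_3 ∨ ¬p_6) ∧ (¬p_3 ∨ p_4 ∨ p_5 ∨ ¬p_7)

p_0: False, p_1: False, p_2: False, p_3: True, p_4: True, p_5: False, p_6: False, p_7: False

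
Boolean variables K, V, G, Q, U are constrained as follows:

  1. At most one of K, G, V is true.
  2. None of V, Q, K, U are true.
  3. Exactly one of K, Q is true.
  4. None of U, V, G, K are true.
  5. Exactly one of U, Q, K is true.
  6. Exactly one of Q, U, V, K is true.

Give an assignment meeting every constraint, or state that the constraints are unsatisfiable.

The formula is unsatisfiable.

Case K = True:
  Constraint (2) is violated (K=T) — contradiction.
Case K = False:
  (2) forces V = False.
  (2) forces Q = False.
  Constraint (3) is violated (K=F, Q=F) — contradiction.
Both cases fail — unsatisfiable.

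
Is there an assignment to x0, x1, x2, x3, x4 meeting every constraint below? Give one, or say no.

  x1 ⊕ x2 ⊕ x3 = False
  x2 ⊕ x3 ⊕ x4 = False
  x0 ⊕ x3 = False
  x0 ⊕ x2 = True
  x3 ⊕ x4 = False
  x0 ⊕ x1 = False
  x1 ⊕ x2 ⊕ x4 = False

x0: True; x1: True; x2: False; x3: True; x4: True

x1 ⊕ x2 ⊕ x3 = T ⊕ F ⊕ T = False ✓
x2 ⊕ x3 ⊕ x4 = F ⊕ T ⊕ T = False ✓
x0 ⊕ x3 = T ⊕ T = False ✓
x0 ⊕ x2 = T ⊕ F = True ✓
x3 ⊕ x4 = T ⊕ T = False ✓
x0 ⊕ x1 = T ⊕ T = False ✓
x1 ⊕ x2 ⊕ x4 = T ⊕ F ⊕ T = False ✓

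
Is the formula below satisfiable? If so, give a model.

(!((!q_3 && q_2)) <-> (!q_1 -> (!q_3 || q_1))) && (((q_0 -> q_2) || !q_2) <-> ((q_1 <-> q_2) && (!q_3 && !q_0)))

q_0=F, q_1=F, q_2=F, q_3=F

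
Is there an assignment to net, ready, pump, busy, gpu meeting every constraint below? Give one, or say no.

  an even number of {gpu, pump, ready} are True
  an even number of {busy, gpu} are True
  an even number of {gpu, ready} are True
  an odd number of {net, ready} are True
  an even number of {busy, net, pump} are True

UNSATISFIABLE

Adding constraints 1, 2, 4, 5 mod 2: every variable appears an even number of times on the left, so the left side is 0.
But the right sides sum to 1 (mod 2). 0 ≠ 1 — the system is inconsistent.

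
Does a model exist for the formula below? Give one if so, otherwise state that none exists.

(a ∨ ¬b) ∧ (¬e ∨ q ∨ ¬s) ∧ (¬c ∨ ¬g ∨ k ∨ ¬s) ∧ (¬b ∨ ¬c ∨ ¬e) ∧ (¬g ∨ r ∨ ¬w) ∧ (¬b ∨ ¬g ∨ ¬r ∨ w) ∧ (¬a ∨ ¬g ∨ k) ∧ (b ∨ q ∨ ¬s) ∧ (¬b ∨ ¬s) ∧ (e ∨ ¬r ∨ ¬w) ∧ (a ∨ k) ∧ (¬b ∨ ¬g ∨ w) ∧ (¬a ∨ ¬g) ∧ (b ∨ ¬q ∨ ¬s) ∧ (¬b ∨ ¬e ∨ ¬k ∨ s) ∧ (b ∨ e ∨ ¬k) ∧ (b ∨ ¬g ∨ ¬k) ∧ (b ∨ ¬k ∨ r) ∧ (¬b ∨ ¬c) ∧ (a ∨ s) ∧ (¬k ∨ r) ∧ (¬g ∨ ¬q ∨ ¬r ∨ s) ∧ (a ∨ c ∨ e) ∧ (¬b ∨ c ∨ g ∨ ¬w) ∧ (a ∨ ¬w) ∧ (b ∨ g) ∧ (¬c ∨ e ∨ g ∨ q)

r = True, g = False, e = True, b = True, s = False, a = True, q = False, k = False, c = False, w = False

Set r = True.
Set g = False.
  then (b ∨ g) forces b = True.
  then (a ∨ ¬b) forces a = True.
  then (¬b ∨ ¬s) forces s = False.
  then (¬b ∨ ¬c) forces c = False.
  then (¬b ∨ c ∨ g ∨ ¬w) forces w = False.
Set e = True.
  then (¬b ∨ ¬e ∨ ¬k ∨ s) forces k = False.
Set q = False.
All clauses satisfied.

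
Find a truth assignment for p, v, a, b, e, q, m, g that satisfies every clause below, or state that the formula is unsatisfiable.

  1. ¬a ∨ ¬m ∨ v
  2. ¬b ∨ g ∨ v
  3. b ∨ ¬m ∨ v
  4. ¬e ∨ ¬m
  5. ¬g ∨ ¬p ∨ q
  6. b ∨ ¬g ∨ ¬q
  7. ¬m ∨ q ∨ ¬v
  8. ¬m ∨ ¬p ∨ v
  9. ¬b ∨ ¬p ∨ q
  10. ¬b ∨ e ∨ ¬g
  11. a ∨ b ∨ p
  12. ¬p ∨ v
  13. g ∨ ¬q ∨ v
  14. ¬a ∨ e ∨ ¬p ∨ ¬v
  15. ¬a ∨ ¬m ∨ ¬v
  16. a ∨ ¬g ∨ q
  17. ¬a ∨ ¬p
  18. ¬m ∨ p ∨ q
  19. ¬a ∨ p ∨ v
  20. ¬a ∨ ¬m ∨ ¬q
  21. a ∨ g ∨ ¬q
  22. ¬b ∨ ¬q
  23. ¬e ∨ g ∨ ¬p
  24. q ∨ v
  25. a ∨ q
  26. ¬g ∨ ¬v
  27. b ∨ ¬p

Try p = True:
  (¬p ∨ v) forces v = True.
  (¬a ∨ ¬p) forces a = False.
  (a ∨ q) forces q = True.
  (a ∨ g ∨ ¬q) forces g = True.
  clause (¬g ∨ ¬v) is falsified — backtrack.
So p = False.
Set v = True.
  then (¬g ∨ ¬v) forces g = False.
Try a = False:
  (a ∨ b ∨ p) forces b = True.
  (a ∨ g ∨ ¬q) forces q = False.
  clause (a ∨ q) is falsified — backtrack.
So a = True.
  then (¬a ∨ ¬m ∨ ¬v) forces m = False.
Set b = False.
Set e = False.
Set q = True.
All clauses satisfied.

p=F, v=T, a=T, b=F, e=F, q=T, m=F, g=F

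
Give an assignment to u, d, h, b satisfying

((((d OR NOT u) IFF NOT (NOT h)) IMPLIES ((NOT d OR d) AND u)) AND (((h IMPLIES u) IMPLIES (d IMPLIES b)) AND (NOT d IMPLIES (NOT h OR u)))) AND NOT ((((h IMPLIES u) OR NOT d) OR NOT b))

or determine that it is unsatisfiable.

The formula is unsatisfiable.

Case d = True: the formula simplifies to ((NOT (NOT h) IMPLIES u) AND ((h IMPLIES u) IMPLIES b)) AND NOT (((h IMPLIES u) OR NOT b)).
  b = True: simplifies to (NOT (NOT h) IMPLIES u) AND NOT ((h IMPLIES u)).
    h = True: simplifies to u AND NOT u.
      u = True: the conjunct NOT u is False.
      u = False: the conjunct u is False.
    h = False: the conjunct NOT ((h IMPLIES u)) becomes NOT ((False IMPLIES u)) = False.
  b = False: the conjunct NOT (((h IMPLIES u) OR NOT b)) becomes NOT (((h IMPLIES u) OR True)) = False.
Case d = False: the conjunct NOT ((((h IMPLIES u) OR NOT d) OR NOT b)) becomes NOT ((True OR NOT b)) = False.
Both cases fail — unsatisfiable.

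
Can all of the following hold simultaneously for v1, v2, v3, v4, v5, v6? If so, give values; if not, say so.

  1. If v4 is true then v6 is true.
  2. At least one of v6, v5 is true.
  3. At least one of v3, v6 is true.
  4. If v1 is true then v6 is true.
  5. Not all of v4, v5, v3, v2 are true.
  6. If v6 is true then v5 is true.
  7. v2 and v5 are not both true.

v1=F, v2=F, v3=F, v4=T, v5=T, v6=T

  (1) v4=T ⇒ v6: T ✓
  (2) {v6, v5}: 2 true — at least one ✓
  (3) {v3, v6}: 1 true — at least one ✓
  (4) v1=F ⇒ v6: vacuous ✓
  (5) {v4, v5, v3, v2}: 2/4 true — not all ✓
  (6) v6=T ⇒ v5: T ✓
  (7) v2=F, v5=T — not both ✓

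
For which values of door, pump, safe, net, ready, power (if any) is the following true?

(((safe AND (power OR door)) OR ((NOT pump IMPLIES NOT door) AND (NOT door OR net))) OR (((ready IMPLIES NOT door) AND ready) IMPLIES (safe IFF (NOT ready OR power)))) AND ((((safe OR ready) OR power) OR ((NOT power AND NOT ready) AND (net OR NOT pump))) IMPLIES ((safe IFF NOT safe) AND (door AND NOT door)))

door = True; pump = True; safe = False; net = False; ready = False; power = False

  ((safe AND (power OR door)) OR ((NOT pump IMPLIES NOT door) AND (NOT door OR net))) OR (((ready IMPLIES NOT door) AND ready) IMPLIES (safe IFF (NOT ready OR power))) = True
    (safe AND (power OR door)) OR ((NOT pump IMPLIES NOT door) AND (NOT door OR net)) = False
      safe AND (power OR door) = False
        power OR door = True
      (NOT pump IMPLIES NOT door) AND (NOT door OR net) = False
        NOT pump IMPLIES NOT door = True
          NOT pump = False
          NOT door = False
        NOT door OR net = False
          NOT door = False
    ((ready IMPLIES NOT door) AND ready) IMPLIES (safe IFF (NOT ready OR power)) = True
      (ready IMPLIES NOT door) AND ready = False
        ready IMPLIES NOT door = True
          NOT door = False
      safe IFF (NOT ready OR power) = False
        NOT ready OR power = True
          NOT ready = True
  (((safe OR ready) OR power) OR ((NOT power AND NOT ready) AND (net OR NOT pump))) IMPLIES ((safe IFF NOT safe) AND (door AND NOT door)) = True
    ((safe OR ready) OR power) OR ((NOT power AND NOT ready) AND (net OR NOT pump)) = False
      (safe OR ready) OR power = False
        safe OR ready = False
      (NOT power AND NOT ready) AND (net OR NOT pump) = False
        NOT power AND NOT ready = True
          NOT power = True
          NOT ready = True
        net OR NOT pump = False
          NOT pump = False
    (safe IFF NOT safe) AND (door AND NOT door) = False
      safe IFF NOT safe = False
        NOT safe = True
      door AND NOT door = False
        NOT door = False
Both conjuncts True, so the formula holds.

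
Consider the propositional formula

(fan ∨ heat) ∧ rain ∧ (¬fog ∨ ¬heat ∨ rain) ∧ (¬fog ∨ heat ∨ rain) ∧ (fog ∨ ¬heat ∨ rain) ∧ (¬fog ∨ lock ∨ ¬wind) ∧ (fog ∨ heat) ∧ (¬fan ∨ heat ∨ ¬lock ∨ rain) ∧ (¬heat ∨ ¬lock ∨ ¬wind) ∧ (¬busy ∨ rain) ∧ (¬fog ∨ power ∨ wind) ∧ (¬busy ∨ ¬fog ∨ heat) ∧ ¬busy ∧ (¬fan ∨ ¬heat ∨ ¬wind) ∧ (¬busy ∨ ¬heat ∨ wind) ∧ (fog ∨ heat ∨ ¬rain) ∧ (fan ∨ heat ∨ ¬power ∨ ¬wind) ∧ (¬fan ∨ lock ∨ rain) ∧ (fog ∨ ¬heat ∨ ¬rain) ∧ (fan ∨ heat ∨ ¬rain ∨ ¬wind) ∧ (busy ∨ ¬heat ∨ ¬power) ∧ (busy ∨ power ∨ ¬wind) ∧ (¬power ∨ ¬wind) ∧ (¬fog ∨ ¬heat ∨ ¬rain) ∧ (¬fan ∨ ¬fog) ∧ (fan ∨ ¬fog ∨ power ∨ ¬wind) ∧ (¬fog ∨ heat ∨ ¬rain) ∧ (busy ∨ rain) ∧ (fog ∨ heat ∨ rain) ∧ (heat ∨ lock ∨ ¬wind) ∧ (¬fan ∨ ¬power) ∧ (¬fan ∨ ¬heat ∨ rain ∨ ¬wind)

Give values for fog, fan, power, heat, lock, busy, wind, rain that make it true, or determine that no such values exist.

Case fog = True:
  (rain) forces rain = True.
  (¬busy) forces busy = False.
  (¬fog ∨ ¬heat ∨ ¬rain) forces heat = False.
  Clause (¬fog ∨ heat ∨ ¬rain) is falsified — contradiction.
Case fog = False:
  (rain) forces rain = True.
  (fog ∨ heat) forces heat = True.
  Clause (fog ∨ ¬heat ∨ ¬rain) is falsified — contradiction.
Both cases fail, so the formula is unsatisfiable.

Unsatisfiable — no assignment works.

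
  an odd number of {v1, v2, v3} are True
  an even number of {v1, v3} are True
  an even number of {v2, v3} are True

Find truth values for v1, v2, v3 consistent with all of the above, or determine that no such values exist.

v1 = True, v2 = True, v3 = True

{v1, v2, v3}: 3 true → odd ✓
{v1, v3}: 2 true → even ✓
{v2, v3}: 2 true → even ✓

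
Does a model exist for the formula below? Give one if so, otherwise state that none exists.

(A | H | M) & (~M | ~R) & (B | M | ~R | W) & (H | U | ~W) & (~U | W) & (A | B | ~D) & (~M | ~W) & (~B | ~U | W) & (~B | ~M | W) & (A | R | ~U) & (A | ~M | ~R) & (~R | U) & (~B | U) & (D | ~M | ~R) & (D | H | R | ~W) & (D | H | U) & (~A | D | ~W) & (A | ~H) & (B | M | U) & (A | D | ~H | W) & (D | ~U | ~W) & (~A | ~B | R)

Set A = True.
Set R = False.
  then (~A | ~B | R) forces B = False.
Set H = True.
Set W = True.
  then (~M | ~W) forces M = False.
  then (~A | D | ~W) forces D = True.
  then (B | M | U) forces U = True.
All clauses satisfied.

A=T, R=F, H=T, B=F, W=T, M=F, D=T, U=T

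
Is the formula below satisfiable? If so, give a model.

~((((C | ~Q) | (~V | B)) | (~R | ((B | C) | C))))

Q = True; C = False; B = False; R = True; V = True

  ~((((C | ~Q) | (~V | B)) | (~R | ((B | C) | C)))) = True
    ((C | ~Q) | (~V | B)) | (~R | ((B | C) | C)) = False
      (C | ~Q) | (~V | B) = False
        C | ~Q = False
          ~Q = False
        ~V | B = False
          ~V = False
      ~R | ((B | C) | C) = False
        ~R = False
        (B | C) | C = False
          B | C = False
The formula evaluates to True.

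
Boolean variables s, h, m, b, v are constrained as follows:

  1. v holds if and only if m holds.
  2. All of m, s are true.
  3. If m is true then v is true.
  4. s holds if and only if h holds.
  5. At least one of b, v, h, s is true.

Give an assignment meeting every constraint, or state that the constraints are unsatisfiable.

s=T, h=T, m=T, b=F, v=T

  (1) v=T, m=T — same ✓
  (2) {m, s}: all 2 true ✓
  (3) m=T ⇒ v: T ✓
  (4) s=T, h=T — same ✓
  (5) {b, v, h, s}: 3 true — at least one ✓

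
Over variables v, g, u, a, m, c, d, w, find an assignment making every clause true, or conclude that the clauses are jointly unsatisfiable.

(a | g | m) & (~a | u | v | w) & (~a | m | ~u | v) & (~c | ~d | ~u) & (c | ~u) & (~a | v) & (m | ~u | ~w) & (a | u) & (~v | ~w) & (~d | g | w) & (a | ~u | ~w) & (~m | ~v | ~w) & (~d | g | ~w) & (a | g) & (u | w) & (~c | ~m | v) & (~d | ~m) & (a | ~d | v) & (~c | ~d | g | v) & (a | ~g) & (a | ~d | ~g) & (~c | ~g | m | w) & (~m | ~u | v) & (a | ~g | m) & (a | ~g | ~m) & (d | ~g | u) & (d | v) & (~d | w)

v=T, g=F, u=T, a=T, m=T, c=T, d=F, w=F

Set v = True.
  then (~v | ~w) forces w = False.
  then (u | w) forces u = True.
  then (~d | w) forces d = False.
  then (c | ~u) forces c = True.
Set g = False.
  then (a | g) forces a = True.
Set m = True.
All clauses satisfied.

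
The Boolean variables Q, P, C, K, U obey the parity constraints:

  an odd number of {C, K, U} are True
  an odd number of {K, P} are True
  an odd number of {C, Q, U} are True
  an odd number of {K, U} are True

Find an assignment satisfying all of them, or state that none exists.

Q: True, P: False, C: False, K: True, U: False

{C, K, U}: 1 true → odd ✓
{K, P}: 1 true → odd ✓
{C, Q, U}: 1 true → odd ✓
{K, U}: 1 true → odd ✓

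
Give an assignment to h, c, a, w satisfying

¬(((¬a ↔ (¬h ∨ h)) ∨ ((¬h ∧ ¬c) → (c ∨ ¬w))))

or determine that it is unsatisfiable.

h=F, c=F, a=T, w=T

  ¬(((¬a ↔ (¬h ∨ h)) ∨ ((¬h ∧ ¬c) → (c ∨ ¬w)))) = True
    (¬a ↔ (¬h ∨ h)) ∨ ((¬h ∧ ¬c) → (c ∨ ¬w)) = False
      ¬a ↔ (¬h ∨ h) = False
        ¬a = False
        ¬h ∨ h = True
          ¬h = True
      (¬h ∧ ¬c) → (c ∨ ¬w) = False
        ¬h ∧ ¬c = True
          ¬h = True
          ¬c = True
        c ∨ ¬w = False
          ¬w = False
The formula evaluates to True.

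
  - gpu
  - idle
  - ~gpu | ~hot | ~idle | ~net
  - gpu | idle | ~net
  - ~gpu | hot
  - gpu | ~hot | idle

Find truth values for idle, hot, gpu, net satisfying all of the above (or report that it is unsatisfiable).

idle=T; hot=T; gpu=T; net=F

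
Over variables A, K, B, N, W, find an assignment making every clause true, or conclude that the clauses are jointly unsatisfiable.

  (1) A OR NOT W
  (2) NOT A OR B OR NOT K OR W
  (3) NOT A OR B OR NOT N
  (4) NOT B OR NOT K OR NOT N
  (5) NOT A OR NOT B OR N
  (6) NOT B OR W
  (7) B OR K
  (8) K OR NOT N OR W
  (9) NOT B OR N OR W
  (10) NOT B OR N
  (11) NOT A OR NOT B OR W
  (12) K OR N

A = True, K = False, B = True, N = True, W = True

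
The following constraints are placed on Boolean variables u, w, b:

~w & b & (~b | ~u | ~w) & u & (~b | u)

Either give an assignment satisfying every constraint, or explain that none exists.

u = True, w = False, b = True

Unit clause (~w) forces w = False.
Unit clause (b) forces b = True.
Unit clause (u) forces u = True.
Check each clause:
  (~w): ~w holds.
  (b): b holds.
  (~b | ~u | ~w): ~w holds.
  (u): u holds.
  (~b | u): u holds.
All clauses satisfied.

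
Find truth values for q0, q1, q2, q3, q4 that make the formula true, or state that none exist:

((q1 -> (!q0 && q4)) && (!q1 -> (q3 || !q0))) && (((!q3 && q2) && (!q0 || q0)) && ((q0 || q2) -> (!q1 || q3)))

q0 = False, q1 = False, q2 = True, q3 = False, q4 = False

  (q1 -> (!q0 && q4)) && (!q1 -> (q3 || !q0)) = True
    q1 -> (!q0 && q4) = True
      !q0 && q4 = False
        !q0 = True
    !q1 -> (q3 || !q0) = True
      !q1 = True
      q3 || !q0 = True
        !q0 = True
  ((!q3 && q2) && (!q0 || q0)) && ((q0 || q2) -> (!q1 || q3)) = True
    (!q3 && q2) && (!q0 || q0) = True
      !q3 && q2 = True
        !q3 = True
      !q0 || q0 = True
        !q0 = True
    (q0 || q2) -> (!q1 || q3) = True
      q0 || q2 = True
      !q1 || q3 = True
        !q1 = True
Both conjuncts True, so the formula holds.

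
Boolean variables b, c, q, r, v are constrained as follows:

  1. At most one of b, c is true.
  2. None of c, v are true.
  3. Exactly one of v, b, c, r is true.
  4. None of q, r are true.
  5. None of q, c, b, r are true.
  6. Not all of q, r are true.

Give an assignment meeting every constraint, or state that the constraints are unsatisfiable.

The formula is unsatisfiable.

Case b = True:
  Constraint (5) is violated (b=T) — contradiction.
Case b = False:
  (2) forces c = False.
  (2) forces v = False.
  (3) with v=F, b=F, c=F forces r = True.
  Constraint (4) is violated (r=T) — contradiction.
Both cases fail — unsatisfiable.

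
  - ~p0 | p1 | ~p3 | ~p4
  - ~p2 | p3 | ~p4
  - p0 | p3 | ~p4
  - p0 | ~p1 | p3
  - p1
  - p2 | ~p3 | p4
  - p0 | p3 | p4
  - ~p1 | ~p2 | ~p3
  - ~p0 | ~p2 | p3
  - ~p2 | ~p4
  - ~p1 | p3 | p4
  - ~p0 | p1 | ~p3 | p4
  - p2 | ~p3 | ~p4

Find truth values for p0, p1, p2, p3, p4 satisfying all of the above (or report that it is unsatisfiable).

Unit clause (p1) forces p1 = True.
Set p0 = True.
Try p2 = True:
  (~p1 | ~p2 | ~p3) forces p3 = False.
  clause (~p0 | ~p2 | p3) is falsified — backtrack.
So p2 = False.
Set p3 = False.
  then (~p1 | p3 | p4) forces p4 = True.
All clauses satisfied.

p0 = True, p1 = True, p2 = False, p3 = False, p4 = True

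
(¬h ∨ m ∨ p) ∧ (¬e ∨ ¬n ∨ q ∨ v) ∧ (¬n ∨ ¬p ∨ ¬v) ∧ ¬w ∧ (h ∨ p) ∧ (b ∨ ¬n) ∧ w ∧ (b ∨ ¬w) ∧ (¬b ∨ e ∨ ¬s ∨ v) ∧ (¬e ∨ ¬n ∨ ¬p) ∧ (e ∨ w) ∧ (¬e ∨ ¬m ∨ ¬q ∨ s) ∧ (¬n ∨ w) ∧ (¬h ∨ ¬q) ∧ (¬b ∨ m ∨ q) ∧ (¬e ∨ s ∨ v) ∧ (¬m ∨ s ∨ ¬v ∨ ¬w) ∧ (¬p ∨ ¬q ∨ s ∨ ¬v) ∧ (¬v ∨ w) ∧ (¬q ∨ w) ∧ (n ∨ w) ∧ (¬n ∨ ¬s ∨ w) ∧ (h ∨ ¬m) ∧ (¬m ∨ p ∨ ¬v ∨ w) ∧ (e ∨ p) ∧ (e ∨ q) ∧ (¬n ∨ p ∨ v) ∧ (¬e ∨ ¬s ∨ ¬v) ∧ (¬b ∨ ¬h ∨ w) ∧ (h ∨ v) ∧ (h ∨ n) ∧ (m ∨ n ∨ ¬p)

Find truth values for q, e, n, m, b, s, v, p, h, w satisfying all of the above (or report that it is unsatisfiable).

The formula is unsatisfiable.

Case w = True:
  Clause (¬w) is falsified — contradiction.
Case w = False:
  Clause (w) is falsified — contradiction.
Both cases fail, so the formula is unsatisfiable.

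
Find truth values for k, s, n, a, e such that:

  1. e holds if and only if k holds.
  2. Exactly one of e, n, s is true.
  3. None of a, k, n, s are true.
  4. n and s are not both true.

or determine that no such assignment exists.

The formula is unsatisfiable.

Case k = True:
  Constraint (3) is violated (k=T) — contradiction.
Case k = False:
  (1) with k=F forces e = False.
  (3) forces a = False.
  (3) forces n = False.
  (2) with e=F, n=F forces s = True.
  Constraint (3) is violated (s=T) — contradiction.
Both cases fail — unsatisfiable.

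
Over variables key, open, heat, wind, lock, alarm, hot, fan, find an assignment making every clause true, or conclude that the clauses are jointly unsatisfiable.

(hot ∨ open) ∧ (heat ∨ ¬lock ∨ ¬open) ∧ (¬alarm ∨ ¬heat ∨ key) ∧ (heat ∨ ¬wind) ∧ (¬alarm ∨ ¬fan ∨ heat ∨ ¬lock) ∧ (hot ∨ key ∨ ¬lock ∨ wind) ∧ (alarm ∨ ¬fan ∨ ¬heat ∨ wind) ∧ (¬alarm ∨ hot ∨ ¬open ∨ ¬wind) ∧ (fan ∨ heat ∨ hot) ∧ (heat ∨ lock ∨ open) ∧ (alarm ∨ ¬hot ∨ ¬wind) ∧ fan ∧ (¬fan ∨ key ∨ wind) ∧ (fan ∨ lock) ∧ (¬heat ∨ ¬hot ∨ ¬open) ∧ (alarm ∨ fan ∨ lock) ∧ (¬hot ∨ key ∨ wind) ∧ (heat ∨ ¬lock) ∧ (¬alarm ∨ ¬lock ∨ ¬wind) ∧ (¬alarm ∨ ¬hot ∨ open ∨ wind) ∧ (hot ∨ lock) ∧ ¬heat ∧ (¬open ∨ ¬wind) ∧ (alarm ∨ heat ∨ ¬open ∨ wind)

key = True; open = True; heat = False; wind = False; lock = False; alarm = True; hot = True; fan = True

Unit clause (fan) forces fan = True.
Unit clause (¬heat) forces heat = False.
In (heat ∨ ¬wind) only ¬wind is left, so wind = False.
In (¬fan ∨ key ∨ wind) only key is left, so key = True.
In (heat ∨ ¬lock) only ¬lock is left, so lock = False.
In (hot ∨ lock) only hot is left, so hot = True.
In (heat ∨ lock ∨ open) only open is left, so open = True.
In (alarm ∨ heat ∨ ¬open ∨ wind) only alarm is left, so alarm = True.
All clauses satisfied.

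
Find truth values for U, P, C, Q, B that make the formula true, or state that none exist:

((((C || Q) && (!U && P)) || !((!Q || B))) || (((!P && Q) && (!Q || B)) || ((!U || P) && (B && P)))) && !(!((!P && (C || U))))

U = True, P = False, C = False, Q = True, B = False

  (((C || Q) && (!U && P)) || !((!Q || B))) || (((!P && Q) && (!Q || B)) || ((!U || P) && (B && P))) = True
    ((C || Q) && (!U && P)) || !((!Q || B)) = True
      (C || Q) && (!U && P) = False
        C || Q = True
        !U && P = False
          !U = False
      !((!Q || B)) = True
        !Q || B = False
          !Q = False
    ((!P && Q) && (!Q || B)) || ((!U || P) && (B && P)) = False
      (!P && Q) && (!Q || B) = False
        !P && Q = True
          !P = True
        !Q || B = False
          !Q = False
      (!U || P) && (B && P) = False
        !U || P = False
          !U = False
        B && P = False
  !(!((!P && (C || U)))) = True
    !((!P && (C || U))) = False
      !P && (C || U) = True
        !P = True
        C || U = True
Both conjuncts True, so the formula holds.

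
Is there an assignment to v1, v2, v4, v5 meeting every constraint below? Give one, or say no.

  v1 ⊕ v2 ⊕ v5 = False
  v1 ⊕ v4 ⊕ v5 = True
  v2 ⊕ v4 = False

Unsatisfiable

Adding constraints 1, 2, 3 mod 2: every variable appears an even number of times on the left, so the left side is 0.
But the right sides sum to 1 (mod 2). 0 ≠ 1 — the system is inconsistent.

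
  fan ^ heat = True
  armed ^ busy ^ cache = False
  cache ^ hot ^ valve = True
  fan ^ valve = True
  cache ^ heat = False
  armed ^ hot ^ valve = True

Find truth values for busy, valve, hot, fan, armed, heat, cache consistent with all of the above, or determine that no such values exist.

busy = False, valve = True, hot = True, fan = False, armed = True, heat = True, cache = True

fan ^ heat = F ^ T = True ✓
armed ^ busy ^ cache = T ^ F ^ T = False ✓
cache ^ hot ^ valve = T ^ T ^ T = True ✓
fan ^ valve = F ^ T = True ✓
cache ^ heat = T ^ T = False ✓
armed ^ hot ^ valve = T ^ T ^ T = True ✓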